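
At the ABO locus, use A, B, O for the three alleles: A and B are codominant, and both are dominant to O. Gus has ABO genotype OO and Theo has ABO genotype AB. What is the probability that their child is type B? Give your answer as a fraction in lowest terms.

1/2

ABO cross OO × AB → offspring phenotypes: 1/2 A, 1/2 B.
So P(type B) = 1/2.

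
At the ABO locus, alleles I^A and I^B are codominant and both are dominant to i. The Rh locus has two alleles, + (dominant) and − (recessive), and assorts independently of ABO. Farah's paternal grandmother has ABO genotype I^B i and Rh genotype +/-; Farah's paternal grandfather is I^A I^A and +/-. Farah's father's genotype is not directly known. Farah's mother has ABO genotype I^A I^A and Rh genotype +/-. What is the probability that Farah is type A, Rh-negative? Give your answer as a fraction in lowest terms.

Farah's father's ABO genotype from I^B i × I^A I^A: 1/2 I^A I^B, 1/2 I^A i.
Crossing each possibility with the mother I^A I^A and summing P(type A): 1/2·1/2 + 1/2·1 = 3/4.
Similarly for Rh via the father's Rh distribution: P(Rh-) = 1/4.
Independent loci: 3/4 × 1/4 = 3/16.

3/16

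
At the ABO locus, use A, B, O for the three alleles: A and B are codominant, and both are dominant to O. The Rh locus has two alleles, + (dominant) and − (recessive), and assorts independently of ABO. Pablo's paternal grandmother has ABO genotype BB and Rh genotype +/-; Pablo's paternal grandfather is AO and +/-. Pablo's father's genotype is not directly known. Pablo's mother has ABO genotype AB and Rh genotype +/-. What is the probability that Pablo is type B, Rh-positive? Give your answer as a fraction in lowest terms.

Pablo's father's ABO genotype from BB × AO: 1/2 AB, 1/2 BO.
Crossing each possibility with the mother AB and summing P(type B): 1/2·1/4 + 1/2·1/2 = 3/8.
Similarly for Rh via the father's Rh distribution: P(Rh+) = 3/4.
Independent loci: 3/8 × 3/4 = 9/32.

9/32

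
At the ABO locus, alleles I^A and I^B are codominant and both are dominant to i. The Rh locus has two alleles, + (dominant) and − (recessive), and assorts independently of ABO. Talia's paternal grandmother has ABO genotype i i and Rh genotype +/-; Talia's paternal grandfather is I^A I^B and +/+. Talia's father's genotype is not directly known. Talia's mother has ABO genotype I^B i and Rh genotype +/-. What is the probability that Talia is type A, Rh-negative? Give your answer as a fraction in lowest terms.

Talia's father's ABO genotype from i i × I^A I^B: 1/2 I^A i, 1/2 I^B i.
Crossing each possibility with the mother I^B i and summing P(type A): 1/2·1/4 + 1/2·0 = 1/8.
Similarly for Rh via the father's Rh distribution: P(Rh-) = 1/8.
Independent loci: 1/8 × 1/8 = 1/64.

1/64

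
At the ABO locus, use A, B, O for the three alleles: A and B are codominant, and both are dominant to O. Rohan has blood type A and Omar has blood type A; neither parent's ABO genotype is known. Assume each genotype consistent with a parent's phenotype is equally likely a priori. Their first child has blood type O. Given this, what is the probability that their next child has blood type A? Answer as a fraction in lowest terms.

3/4

Possible genotypes: Rohan ∈ {AA, AO}; Omar ∈ {AA, AO}.
Weight each parental genotype pair by prior × P(type-O child):
  AO × AO: posterior weight 1; P(next child type A) = 3/4.
Weighted sum = 3/4.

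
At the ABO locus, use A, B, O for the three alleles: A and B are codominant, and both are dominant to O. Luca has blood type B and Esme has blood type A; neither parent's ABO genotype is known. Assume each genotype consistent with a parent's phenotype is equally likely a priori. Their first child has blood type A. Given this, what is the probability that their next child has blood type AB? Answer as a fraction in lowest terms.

5/12

Possible genotypes: Luca ∈ {BB, BO}; Esme ∈ {AA, AO}.
Weight each parental genotype pair by prior × P(type-A child):
  BO × AA: posterior weight 2/3; P(next child type AB) = 1/2.
  BO × AO: posterior weight 1/3; P(next child type AB) = 1/4.
Weighted sum = 5/12.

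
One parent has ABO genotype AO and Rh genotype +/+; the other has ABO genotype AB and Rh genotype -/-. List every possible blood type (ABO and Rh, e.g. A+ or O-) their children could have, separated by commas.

Gametes from AO × AB give offspring ABO genotypes AA, AB, AO, BO, i.e. phenotypes A, B, AB.
Rh cross +/+ × -/- → phenotypes Rh+.
Combining independently: A+, B+, AB+.

A+, B+, AB+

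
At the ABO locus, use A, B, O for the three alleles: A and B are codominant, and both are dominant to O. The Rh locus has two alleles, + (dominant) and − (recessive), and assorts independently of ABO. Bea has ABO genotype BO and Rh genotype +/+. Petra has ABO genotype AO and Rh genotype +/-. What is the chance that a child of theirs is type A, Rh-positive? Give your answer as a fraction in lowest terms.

1/4

ABO cross BO × AO → offspring phenotypes: 1/4 O, 1/4 A, 1/4 B, 1/4 AB.
Rh cross +/+ × +/- → 1 Rh+.
Independent loci: P(type A, Rh-positive) = 1/4 × 1 = 1/4.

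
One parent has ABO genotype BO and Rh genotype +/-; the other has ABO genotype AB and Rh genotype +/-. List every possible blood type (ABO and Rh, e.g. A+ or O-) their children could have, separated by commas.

Gametes from BO × AB give offspring ABO genotypes AB, AO, BB, BO, i.e. phenotypes A, B, AB.
Rh cross +/- × +/- → phenotypes Rh+, Rh-.
Combining independently: A+, A-, B+, B-, AB+, AB-.

A+, A-, B+, B-, AB+, AB-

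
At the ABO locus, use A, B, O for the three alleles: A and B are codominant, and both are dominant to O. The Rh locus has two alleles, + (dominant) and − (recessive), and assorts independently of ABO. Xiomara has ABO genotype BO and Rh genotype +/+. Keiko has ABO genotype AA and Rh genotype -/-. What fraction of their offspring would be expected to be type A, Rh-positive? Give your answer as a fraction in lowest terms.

ABO cross BO × AA → offspring phenotypes: 1/2 A, 1/2 AB.
Rh cross +/+ × -/- → 1 Rh+.
Independent loci: P(type A, Rh-positive) = 1/2 × 1 = 1/2.

1/2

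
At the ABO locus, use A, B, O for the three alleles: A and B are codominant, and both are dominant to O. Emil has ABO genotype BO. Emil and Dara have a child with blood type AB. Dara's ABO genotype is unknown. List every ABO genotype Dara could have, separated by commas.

AA, AB, AO

For each candidate genotype of Dara, check whether crossing it with BO can produce every observed child phenotype.
  AA → possible child types {A, AB} ✓
  AB → possible child types {A, B, AB} ✓
  AO → possible child types {O, A, B, AB} ✓
  BB → possible child types {B} ✗
  BO → possible child types {O, B} ✗
  OO → possible child types {O, B} ✗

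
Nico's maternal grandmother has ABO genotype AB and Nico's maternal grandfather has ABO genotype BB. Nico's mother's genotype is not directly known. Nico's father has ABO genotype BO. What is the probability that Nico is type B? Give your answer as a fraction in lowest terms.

Nico's mother's ABO genotype from AB × BB: 1/2 AB, 1/2 BB.
Crossing each possibility with the father BO and summing P(type B): 1/2·1/2 + 1/2·1 = 3/4.

3/4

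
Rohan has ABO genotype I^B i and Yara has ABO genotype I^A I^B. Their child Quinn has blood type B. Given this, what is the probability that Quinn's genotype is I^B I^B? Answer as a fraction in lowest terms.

1/2

Cross I^B i × I^A I^B → 1/4 I^A I^B, 1/4 I^A i, 1/4 I^B I^B, 1/4 I^B i.
Type-B genotypes among offspring: I^B I^B (1/4), I^B i (1/4); total 1/2.
P(I^B I^B | type B) = (1/4) / (1/2) = 1/2.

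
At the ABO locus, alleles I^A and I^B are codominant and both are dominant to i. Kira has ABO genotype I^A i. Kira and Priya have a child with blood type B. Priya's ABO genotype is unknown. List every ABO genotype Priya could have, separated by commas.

For each candidate genotype of Priya, check whether crossing it with I^A i can produce every observed child phenotype.
  I^A I^A → possible child types {A} ✗
  I^A I^B → possible child types {A, B, AB} ✓
  I^A i → possible child types {O, A} ✗
  I^B I^B → possible child types {B, AB} ✓
  I^B i → possible child types {O, A, B, AB} ✓
  i i → possible child types {O, A} ✗

I^A I^B, I^B I^B, I^B i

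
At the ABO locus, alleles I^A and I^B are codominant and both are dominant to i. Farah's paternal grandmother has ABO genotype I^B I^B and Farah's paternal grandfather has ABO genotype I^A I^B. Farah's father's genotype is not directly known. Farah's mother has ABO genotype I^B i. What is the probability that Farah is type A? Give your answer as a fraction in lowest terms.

Farah's father's ABO genotype from I^B I^B × I^A I^B: 1/2 I^A I^B, 1/2 I^B I^B.
Crossing each possibility with the mother I^B i and summing P(type A): 1/2·1/4 + 1/2·0 = 1/8.

1/8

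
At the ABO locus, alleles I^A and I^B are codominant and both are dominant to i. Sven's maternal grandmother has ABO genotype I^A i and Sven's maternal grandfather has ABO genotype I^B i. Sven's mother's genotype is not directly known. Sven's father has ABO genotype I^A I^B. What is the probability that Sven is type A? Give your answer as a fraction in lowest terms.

3/8

Sven's mother's ABO genotype from I^A i × I^B i: 1/4 I^A I^B, 1/4 I^A i, 1/4 I^B i, 1/4 i i.
Crossing each possibility with the father I^A I^B and summing P(type A): 1/4·1/4 + 1/4·1/2 + 1/4·1/4 + 1/4·1/2 = 3/8.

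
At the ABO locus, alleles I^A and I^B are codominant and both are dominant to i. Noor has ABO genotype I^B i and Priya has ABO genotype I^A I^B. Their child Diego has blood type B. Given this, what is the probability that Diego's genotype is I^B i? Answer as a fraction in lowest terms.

1/2

Cross I^B i × I^A I^B → 1/4 I^A I^B, 1/4 I^A i, 1/4 I^B I^B, 1/4 I^B i.
Type-B genotypes among offspring: I^B I^B (1/4), I^B i (1/4); total 1/2.
P(I^B i | type B) = (1/4) / (1/2) = 1/2.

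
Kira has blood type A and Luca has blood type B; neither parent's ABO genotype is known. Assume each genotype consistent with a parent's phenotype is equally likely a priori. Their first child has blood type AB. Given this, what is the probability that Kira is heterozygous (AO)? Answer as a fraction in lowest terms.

1/3

Possible genotypes: Kira ∈ {AA, AO}; Luca ∈ {BB, BO}.
Weight each parental genotype pair by prior × P(type-AB child):
  AA × BB: posterior weight 4/9.
  AA × BO: posterior weight 2/9.
  AO × BB: posterior weight 2/9.
  AO × BO: posterior weight 1/9.
Sum the posterior weight over pairs where Kira is AO: 1/3.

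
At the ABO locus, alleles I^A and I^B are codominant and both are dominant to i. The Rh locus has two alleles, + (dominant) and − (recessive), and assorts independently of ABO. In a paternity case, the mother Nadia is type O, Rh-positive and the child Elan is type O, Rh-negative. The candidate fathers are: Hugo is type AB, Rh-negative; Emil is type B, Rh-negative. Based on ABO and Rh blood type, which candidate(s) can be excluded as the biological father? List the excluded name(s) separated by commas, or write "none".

A candidate is excluded only if no genotype consistent with his phenotype could produce a type O, Rh-negative child with a type O, Rh-positive mother.
Hugo (type AB, Rh-): no genotype consistent with that phenotype can produce a type-O Rh- child with a type-O mother.

Hugo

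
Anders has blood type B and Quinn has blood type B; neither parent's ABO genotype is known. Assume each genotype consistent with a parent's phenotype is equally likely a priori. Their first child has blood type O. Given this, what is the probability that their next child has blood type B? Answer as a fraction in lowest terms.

Possible genotypes: Anders ∈ {BB, BO}; Quinn ∈ {BB, BO}.
Weight each parental genotype pair by prior × P(type-O child):
  BO × BO: posterior weight 1; P(next child type B) = 3/4.
Weighted sum = 3/4.

3/4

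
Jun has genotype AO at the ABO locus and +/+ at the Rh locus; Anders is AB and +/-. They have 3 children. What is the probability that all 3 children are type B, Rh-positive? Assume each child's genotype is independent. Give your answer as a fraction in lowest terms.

ABO cross AO × AB → 1/2 A, 1/4 B, 1/4 AB.
Rh cross +/+ × +/- → 1 Rh+; so P(type B, Rh-positive) = 1/4 × 1 = 1/4 per child.
All 3 independent: (1/4)^3 = 1/64.

1/64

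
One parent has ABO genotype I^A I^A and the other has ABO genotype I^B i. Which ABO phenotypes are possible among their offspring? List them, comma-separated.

A, AB

Gametes from I^A I^A × I^B i give offspring ABO genotypes I^A I^B, I^A i, i.e. phenotypes A, AB.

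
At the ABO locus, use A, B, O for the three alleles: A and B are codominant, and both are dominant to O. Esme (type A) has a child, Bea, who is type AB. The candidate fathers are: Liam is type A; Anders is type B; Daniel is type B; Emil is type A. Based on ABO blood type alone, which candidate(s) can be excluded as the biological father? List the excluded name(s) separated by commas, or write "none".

A candidate is excluded only if no genotype consistent with his phenotype could produce a type AB child with a type A mother.
Liam (type A): no genotype consistent with that phenotype can produce a type-AB child with a type-A mother.
Emil (type A): no genotype consistent with that phenotype can produce a type-AB child with a type-A mother.

Liam, Emil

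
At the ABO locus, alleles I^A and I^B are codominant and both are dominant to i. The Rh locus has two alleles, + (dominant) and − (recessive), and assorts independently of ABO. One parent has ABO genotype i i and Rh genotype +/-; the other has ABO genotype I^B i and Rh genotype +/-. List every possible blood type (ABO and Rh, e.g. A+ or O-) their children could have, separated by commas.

Gametes from i i × I^B i give offspring ABO genotypes I^B i, i i, i.e. phenotypes O, B.
Rh cross +/- × +/- → phenotypes Rh+, Rh-.
Combining independently: O+, O-, B+, B-.

O+, O-, B+, B-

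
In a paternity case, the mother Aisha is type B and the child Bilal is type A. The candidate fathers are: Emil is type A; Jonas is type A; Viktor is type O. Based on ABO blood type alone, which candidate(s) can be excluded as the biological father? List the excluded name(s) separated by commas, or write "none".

Viktor

A candidate is excluded only if no genotype consistent with his phenotype could produce a type A child with a type B mother.
Viktor (type O): no genotype consistent with that phenotype can produce a type-A child with a type-B mother.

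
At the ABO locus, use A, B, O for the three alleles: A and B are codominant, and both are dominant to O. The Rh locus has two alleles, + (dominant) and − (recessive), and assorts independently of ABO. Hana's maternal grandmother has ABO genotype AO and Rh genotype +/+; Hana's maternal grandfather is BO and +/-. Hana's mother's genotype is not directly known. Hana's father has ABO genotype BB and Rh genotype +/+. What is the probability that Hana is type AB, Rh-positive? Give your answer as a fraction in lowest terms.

1/4

Hana's mother's ABO genotype from AO × BO: 1/4 AB, 1/4 AO, 1/4 BO, 1/4 OO.
Crossing each possibility with the father BB and summing P(type AB): 1/4·1/2 + 1/4·1/2 + 1/4·0 + 1/4·0 = 1/4.
Similarly for Rh via the mother's Rh distribution: P(Rh+) = 1.
Independent loci: 1/4 × 1 = 1/4.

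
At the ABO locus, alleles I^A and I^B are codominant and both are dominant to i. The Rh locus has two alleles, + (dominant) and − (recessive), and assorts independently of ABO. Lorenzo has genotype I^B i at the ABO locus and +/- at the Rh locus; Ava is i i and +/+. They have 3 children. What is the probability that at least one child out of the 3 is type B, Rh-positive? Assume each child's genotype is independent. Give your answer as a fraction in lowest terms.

ABO cross I^B i × i i → 1/2 O, 1/2 B.
Rh cross +/- × +/+ → 1 Rh+; so P(type B, Rh-positive) = 1/2 × 1 = 1/2 per child.
P(none) = (1/2)^3 = 1/8; P(at least one) = 1 − 1/8 = 7/8.

7/8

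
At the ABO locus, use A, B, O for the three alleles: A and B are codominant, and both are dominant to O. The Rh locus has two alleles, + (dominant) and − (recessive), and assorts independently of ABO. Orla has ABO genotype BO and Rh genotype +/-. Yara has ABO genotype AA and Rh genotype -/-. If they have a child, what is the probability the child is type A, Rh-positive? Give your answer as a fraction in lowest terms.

1/4

ABO cross BO × AA → offspring phenotypes: 1/2 A, 1/2 AB.
Rh cross +/- × -/- → 1/2 Rh+, 1/2 Rh-.
Independent loci: P(type A, Rh-positive) = 1/2 × 1/2 = 1/4.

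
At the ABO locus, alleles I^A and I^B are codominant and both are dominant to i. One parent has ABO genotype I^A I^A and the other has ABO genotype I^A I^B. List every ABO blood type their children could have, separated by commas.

Gametes from I^A I^A × I^A I^B give offspring ABO genotypes I^A I^A, I^A I^B, i.e. phenotypes A, AB.

A, AB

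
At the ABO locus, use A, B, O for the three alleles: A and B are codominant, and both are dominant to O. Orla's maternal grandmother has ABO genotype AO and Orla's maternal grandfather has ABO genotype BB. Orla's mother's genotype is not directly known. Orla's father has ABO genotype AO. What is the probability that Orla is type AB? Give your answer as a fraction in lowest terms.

Orla's mother's ABO genotype from AO × BB: 1/2 AB, 1/2 BO.
Crossing each possibility with the father AO and summing P(type AB): 1/2·1/4 + 1/2·1/4 = 1/4.

1/4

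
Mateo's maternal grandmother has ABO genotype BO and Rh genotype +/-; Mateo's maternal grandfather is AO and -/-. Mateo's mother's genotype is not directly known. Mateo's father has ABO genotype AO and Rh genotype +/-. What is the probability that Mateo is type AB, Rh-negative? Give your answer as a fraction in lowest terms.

3/64

Mateo's mother's ABO genotype from BO × AO: 1/4 AB, 1/4 AO, 1/4 BO, 1/4 OO.
Crossing each possibility with the father AO and summing P(type AB): 1/4·1/4 + 1/4·0 + 1/4·1/4 + 1/4·0 = 1/8.
Similarly for Rh via the mother's Rh distribution: P(Rh-) = 3/8.
Independent loci: 1/8 × 3/8 = 3/64.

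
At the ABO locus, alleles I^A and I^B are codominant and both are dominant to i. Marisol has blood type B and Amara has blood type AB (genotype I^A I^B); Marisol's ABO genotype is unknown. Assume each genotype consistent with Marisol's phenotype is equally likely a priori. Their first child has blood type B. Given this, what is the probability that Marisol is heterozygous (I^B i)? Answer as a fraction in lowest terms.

1/2

Possible genotypes: Marisol ∈ {I^B I^B, I^B i}; Amara ∈ {I^A I^B}.
Weight each parental genotype pair by prior × P(type-B child):
  I^B I^B × I^A I^B: posterior weight 1/2.
  I^B i × I^A I^B: posterior weight 1/2.
Sum the posterior weight over pairs where Marisol is I^B i: 1/2.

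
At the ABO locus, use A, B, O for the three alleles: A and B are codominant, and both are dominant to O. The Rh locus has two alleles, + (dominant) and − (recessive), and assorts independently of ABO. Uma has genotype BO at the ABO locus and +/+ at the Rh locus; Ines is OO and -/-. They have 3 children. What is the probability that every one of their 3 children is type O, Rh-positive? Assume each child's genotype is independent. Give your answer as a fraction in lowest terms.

1/8

ABO cross BO × OO → 1/2 O, 1/2 B.
Rh cross +/+ × -/- → 1 Rh+; so P(type O, Rh-positive) = 1/2 × 1 = 1/2 per child.
All 3 independent: (1/2)^3 = 1/8.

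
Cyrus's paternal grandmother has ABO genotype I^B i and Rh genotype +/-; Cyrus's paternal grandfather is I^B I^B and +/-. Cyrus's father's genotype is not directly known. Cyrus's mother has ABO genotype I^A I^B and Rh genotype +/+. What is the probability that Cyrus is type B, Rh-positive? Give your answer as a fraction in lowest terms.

Cyrus's father's ABO genotype from I^B i × I^B I^B: 1/2 I^B I^B, 1/2 I^B i.
Crossing each possibility with the mother I^A I^B and summing P(type B): 1/2·1/2 + 1/2·1/2 = 1/2.
Similarly for Rh via the father's Rh distribution: P(Rh+) = 1.
Independent loci: 1/2 × 1 = 1/2.

1/2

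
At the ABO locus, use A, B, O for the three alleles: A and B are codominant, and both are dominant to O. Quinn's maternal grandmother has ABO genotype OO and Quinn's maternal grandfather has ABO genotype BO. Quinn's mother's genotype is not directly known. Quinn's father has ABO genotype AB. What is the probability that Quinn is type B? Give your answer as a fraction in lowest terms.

1/2

Quinn's mother's ABO genotype from OO × BO: 1/2 BO, 1/2 OO.
Crossing each possibility with the father AB and summing P(type B): 1/2·1/2 + 1/2·1/2 = 1/2.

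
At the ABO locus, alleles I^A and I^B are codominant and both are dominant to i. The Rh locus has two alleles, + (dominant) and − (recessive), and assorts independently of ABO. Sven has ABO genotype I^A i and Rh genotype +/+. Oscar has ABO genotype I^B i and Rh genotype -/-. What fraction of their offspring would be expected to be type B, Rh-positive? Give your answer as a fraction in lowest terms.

ABO cross I^A i × I^B i → offspring phenotypes: 1/4 O, 1/4 A, 1/4 B, 1/4 AB.
Rh cross +/+ × -/- → 1 Rh+.
Independent loci: P(type B, Rh-positive) = 1/4 × 1 = 1/4.

1/4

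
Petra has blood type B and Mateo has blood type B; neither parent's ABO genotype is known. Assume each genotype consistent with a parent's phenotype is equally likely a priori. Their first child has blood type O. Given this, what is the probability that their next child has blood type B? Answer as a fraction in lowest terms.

Possible genotypes: Petra ∈ {I^B I^B, I^B i}; Mateo ∈ {I^B I^B, I^B i}.
Weight each parental genotype pair by prior × P(type-O child):
  I^B i × I^B i: posterior weight 1; P(next child type B) = 3/4.
Weighted sum = 3/4.

3/4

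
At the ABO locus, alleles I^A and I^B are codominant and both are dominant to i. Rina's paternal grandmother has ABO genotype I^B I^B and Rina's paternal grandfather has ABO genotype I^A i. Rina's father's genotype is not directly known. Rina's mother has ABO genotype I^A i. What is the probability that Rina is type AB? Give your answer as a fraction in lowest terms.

Rina's father's ABO genotype from I^B I^B × I^A i: 1/2 I^A I^B, 1/2 I^B i.
Crossing each possibility with the mother I^A i and summing P(type AB): 1/2·1/4 + 1/2·1/4 = 1/4.

1/4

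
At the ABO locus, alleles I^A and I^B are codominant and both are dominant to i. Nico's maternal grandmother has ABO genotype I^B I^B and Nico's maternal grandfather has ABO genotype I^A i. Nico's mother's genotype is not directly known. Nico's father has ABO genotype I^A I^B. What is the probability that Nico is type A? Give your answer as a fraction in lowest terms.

1/4

Nico's mother's ABO genotype from I^B I^B × I^A i: 1/2 I^A I^B, 1/2 I^B i.
Crossing each possibility with the father I^A I^B and summing P(type A): 1/2·1/4 + 1/2·1/4 = 1/4.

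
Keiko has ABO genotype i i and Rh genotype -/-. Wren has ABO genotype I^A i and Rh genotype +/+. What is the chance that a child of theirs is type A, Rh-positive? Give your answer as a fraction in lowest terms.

ABO cross i i × I^A i → offspring phenotypes: 1/2 O, 1/2 A.
Rh cross -/- × +/+ → 1 Rh+.
Independent loci: P(type A, Rh-positive) = 1/2 × 1 = 1/2.

1/2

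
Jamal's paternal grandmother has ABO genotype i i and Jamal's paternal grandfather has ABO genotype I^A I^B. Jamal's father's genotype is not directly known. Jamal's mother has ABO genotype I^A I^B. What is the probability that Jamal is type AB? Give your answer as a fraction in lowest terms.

1/4

Jamal's father's ABO genotype from i i × I^A I^B: 1/2 I^A i, 1/2 I^B i.
Crossing each possibility with the mother I^A I^B and summing P(type AB): 1/2·1/4 + 1/2·1/4 = 1/4.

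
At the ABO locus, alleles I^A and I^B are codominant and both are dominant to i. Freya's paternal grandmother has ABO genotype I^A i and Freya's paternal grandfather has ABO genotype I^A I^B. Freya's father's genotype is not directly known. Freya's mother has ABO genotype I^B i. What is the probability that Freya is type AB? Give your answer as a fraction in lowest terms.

Freya's father's ABO genotype from I^A i × I^A I^B: 1/4 I^A I^A, 1/4 I^A I^B, 1/4 I^A i, 1/4 I^B i.
Crossing each possibility with the mother I^B i and summing P(type AB): 1/4·1/2 + 1/4·1/4 + 1/4·1/4 + 1/4·0 = 1/4.

1/4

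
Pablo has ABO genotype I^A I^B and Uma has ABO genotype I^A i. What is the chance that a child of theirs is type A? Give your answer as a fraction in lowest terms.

1/2

ABO cross I^A I^B × I^A i → offspring phenotypes: 1/2 A, 1/4 B, 1/4 AB.
So P(type A) = 1/2.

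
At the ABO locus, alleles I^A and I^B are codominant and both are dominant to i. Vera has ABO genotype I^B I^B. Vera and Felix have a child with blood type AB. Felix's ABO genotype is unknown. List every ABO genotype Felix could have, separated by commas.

I^A I^A, I^A I^B, I^A i

For each candidate genotype of Felix, check whether crossing it with I^B I^B can produce every observed child phenotype.
  I^A I^A → possible child types {AB} ✓
  I^A I^B → possible child types {B, AB} ✓
  I^A i → possible child types {B, AB} ✓
  I^B I^B → possible child types {B} ✗
  I^B i → possible child types {B} ✗
  i i → possible child types {B} ✗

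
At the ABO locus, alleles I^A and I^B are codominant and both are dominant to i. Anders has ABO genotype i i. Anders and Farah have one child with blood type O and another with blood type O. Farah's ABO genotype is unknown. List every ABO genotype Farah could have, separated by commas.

I^A i, I^B i, i i

For each candidate genotype of Farah, check whether crossing it with i i can produce every observed child phenotype.
  I^A I^A → possible child types {A} ✗
  I^A I^B → possible child types {A, B} ✗
  I^A i → possible child types {O, A} ✓
  I^B I^B → possible child types {B} ✗
  I^B i → possible child types {O, B} ✓
  i i → possible child types {O} ✓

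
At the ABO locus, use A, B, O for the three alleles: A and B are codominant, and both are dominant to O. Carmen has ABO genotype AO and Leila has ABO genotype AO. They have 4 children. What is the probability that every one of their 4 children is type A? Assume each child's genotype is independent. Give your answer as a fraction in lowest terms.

81/256

ABO cross AO × AO → 1/4 O, 3/4 A.
So P(type A) = 3/4 per child.
All 4 independent: (3/4)^4 = 81/256.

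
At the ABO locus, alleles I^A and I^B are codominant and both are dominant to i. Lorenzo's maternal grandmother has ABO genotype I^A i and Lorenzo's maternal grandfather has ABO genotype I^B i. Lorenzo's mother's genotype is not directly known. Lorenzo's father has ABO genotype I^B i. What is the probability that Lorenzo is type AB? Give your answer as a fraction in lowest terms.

1/8

Lorenzo's mother's ABO genotype from I^A i × I^B i: 1/4 I^A I^B, 1/4 I^A i, 1/4 I^B i, 1/4 i i.
Crossing each possibility with the father I^B i and summing P(type AB): 1/4·1/4 + 1/4·1/4 + 1/4·0 + 1/4·0 = 1/8.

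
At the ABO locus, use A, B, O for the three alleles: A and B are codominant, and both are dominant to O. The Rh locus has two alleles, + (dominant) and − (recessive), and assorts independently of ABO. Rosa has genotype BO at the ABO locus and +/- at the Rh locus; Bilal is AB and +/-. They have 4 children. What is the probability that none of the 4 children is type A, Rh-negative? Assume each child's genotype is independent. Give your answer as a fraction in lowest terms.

50625/65536

ABO cross BO × AB → 1/4 A, 1/2 B, 1/4 AB.
Rh cross +/- × +/- → 3/4 Rh+, 1/4 Rh-; so P(type A, Rh-negative) = 1/4 × 1/4 = 1/16 per child.
P(not type A, Rh-negative) = 15/16 for one child; (15/16)^4 = 50625/65536.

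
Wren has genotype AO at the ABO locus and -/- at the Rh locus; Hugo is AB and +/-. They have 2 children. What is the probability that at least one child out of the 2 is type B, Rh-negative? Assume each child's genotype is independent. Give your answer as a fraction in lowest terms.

15/64

ABO cross AO × AB → 1/2 A, 1/4 B, 1/4 AB.
Rh cross -/- × +/- → 1/2 Rh+, 1/2 Rh-; so P(type B, Rh-negative) = 1/4 × 1/2 = 1/8 per child.
P(none) = (7/8)^2 = 49/64; P(at least one) = 1 − 49/64 = 15/64.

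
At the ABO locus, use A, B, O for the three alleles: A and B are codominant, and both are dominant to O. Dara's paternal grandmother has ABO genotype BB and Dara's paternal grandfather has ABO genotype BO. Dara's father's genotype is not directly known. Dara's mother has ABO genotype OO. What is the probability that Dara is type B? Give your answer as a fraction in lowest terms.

Dara's father's ABO genotype from BB × BO: 1/2 BB, 1/2 BO.
Crossing each possibility with the mother OO and summing P(type B): 1/2·1 + 1/2·1/2 = 3/4.

3/4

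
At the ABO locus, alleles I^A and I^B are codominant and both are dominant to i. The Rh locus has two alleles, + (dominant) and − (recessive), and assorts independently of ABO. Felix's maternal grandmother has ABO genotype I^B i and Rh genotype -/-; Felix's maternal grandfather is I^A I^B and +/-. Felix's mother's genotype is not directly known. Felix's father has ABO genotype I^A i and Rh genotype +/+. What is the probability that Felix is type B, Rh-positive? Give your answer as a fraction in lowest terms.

1/4

Felix's mother's ABO genotype from I^B i × I^A I^B: 1/4 I^A I^B, 1/4 I^A i, 1/4 I^B I^B, 1/4 I^B i.
Crossing each possibility with the father I^A i and summing P(type B): 1/4·1/4 + 1/4·0 + 1/4·1/2 + 1/4·1/4 = 1/4.
Similarly for Rh via the mother's Rh distribution: P(Rh+) = 1.
Independent loci: 1/4 × 1 = 1/4.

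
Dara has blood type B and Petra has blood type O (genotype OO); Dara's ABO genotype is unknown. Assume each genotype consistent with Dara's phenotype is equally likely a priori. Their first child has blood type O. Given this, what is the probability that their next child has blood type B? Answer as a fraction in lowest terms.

1/2

Possible genotypes: Dara ∈ {BB, BO}; Petra ∈ {OO}.
Weight each parental genotype pair by prior × P(type-O child):
  BO × OO: posterior weight 1; P(next child type B) = 1/2.
Weighted sum = 1/2.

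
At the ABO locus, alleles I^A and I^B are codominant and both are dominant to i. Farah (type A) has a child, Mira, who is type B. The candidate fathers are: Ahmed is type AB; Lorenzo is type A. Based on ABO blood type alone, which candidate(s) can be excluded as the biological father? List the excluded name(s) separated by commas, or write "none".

A candidate is excluded only if no genotype consistent with his phenotype could produce a type B child with a type A mother.
Lorenzo (type A): no genotype consistent with that phenotype can produce a type-B child with a type-A mother.

Lorenzo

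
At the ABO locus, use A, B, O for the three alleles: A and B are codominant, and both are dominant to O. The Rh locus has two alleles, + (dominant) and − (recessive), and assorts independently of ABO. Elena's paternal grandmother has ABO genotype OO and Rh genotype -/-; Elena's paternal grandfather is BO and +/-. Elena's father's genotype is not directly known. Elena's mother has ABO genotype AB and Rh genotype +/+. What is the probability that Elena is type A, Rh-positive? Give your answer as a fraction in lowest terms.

3/8

Elena's father's ABO genotype from OO × BO: 1/2 BO, 1/2 OO.
Crossing each possibility with the mother AB and summing P(type A): 1/2·1/4 + 1/2·1/2 = 3/8.
Similarly for Rh via the father's Rh distribution: P(Rh+) = 1.
Independent loci: 3/8 × 1 = 3/8.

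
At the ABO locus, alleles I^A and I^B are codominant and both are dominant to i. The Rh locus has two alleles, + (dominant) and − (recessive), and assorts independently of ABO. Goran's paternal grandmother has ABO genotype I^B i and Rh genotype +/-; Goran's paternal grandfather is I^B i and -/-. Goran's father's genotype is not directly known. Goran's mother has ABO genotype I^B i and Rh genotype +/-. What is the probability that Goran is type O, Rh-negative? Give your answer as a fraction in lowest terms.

Goran's father's ABO genotype from I^B i × I^B i: 1/4 I^B I^B, 1/2 I^B i, 1/4 i i.
Crossing each possibility with the mother I^B i and summing P(type O): 1/4·0 + 1/2·1/4 + 1/4·1/2 = 1/4.
Similarly for Rh via the father's Rh distribution: P(Rh-) = 3/8.
Independent loci: 1/4 × 3/8 = 3/32.

3/32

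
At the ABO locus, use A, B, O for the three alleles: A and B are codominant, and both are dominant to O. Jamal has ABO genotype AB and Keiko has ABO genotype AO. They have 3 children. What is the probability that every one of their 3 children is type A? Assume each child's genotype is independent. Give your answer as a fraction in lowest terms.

ABO cross AB × AO → 1/2 A, 1/4 B, 1/4 AB.
So P(type A) = 1/2 per child.
All 3 independent: (1/2)^3 = 1/8.

1/8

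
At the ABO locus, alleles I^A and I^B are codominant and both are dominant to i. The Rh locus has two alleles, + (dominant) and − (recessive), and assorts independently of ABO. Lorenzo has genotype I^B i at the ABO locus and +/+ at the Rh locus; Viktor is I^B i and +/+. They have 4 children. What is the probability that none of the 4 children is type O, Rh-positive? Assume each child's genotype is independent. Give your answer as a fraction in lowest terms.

81/256

ABO cross I^B i × I^B i → 1/4 O, 3/4 B.
Rh cross +/+ × +/+ → 1 Rh+; so P(type O, Rh-positive) = 1/4 × 1 = 1/4 per child.
P(not type O, Rh-positive) = 3/4 for one child; (3/4)^4 = 81/256.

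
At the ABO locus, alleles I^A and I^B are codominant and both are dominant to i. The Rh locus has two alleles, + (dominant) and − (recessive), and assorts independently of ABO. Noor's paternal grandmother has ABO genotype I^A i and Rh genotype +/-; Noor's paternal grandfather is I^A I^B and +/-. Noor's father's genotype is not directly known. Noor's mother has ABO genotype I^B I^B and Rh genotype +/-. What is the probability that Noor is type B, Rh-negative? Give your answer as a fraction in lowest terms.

Noor's father's ABO genotype from I^A i × I^A I^B: 1/4 I^A I^A, 1/4 I^A I^B, 1/4 I^A i, 1/4 I^B i.
Crossing each possibility with the mother I^B I^B and summing P(type B): 1/4·0 + 1/4·1/2 + 1/4·1/2 + 1/4·1 = 1/2.
Similarly for Rh via the father's Rh distribution: P(Rh-) = 1/4.
Independent loci: 1/2 × 1/4 = 1/8.

1/8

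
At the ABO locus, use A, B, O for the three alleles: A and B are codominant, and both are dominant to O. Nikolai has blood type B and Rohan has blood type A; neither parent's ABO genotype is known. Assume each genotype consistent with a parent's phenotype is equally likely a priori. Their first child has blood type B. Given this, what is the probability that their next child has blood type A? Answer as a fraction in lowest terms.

Possible genotypes: Nikolai ∈ {BB, BO}; Rohan ∈ {AA, AO}.
Weight each parental genotype pair by prior × P(type-B child):
  BB × AO: posterior weight 2/3; P(next child type A) = 0.
  BO × AO: posterior weight 1/3; P(next child type A) = 1/4.
Weighted sum = 1/12.

1/12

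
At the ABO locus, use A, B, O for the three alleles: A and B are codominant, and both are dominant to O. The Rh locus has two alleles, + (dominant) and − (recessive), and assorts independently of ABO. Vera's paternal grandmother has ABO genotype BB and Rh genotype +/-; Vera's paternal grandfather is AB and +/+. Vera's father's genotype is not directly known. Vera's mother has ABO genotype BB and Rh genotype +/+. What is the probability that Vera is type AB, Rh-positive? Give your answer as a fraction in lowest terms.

1/4

Vera's father's ABO genotype from BB × AB: 1/2 AB, 1/2 BB.
Crossing each possibility with the mother BB and summing P(type AB): 1/2·1/2 + 1/2·0 = 1/4.
Similarly for Rh via the father's Rh distribution: P(Rh+) = 1.
Independent loci: 1/4 × 1 = 1/4.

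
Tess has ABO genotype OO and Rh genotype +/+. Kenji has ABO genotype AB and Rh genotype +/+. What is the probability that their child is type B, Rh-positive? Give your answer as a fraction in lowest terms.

ABO cross OO × AB → offspring phenotypes: 1/2 A, 1/2 B.
Rh cross +/+ × +/+ → 1 Rh+.
Independent loci: P(type B, Rh-positive) = 1/2 × 1 = 1/2.

1/2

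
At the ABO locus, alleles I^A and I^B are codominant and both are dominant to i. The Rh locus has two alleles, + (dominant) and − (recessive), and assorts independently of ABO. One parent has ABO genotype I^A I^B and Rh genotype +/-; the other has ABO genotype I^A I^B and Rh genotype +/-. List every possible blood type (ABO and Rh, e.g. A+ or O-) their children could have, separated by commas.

Gametes from I^A I^B × I^A I^B give offspring ABO genotypes I^A I^A, I^A I^B, I^B I^B, i.e. phenotypes A, B, AB.
Rh cross +/- × +/- → phenotypes Rh+, Rh-.
Combining independently: A+, A-, B+, B-, AB+, AB-.

A+, A-, B+, B-, AB+, AB-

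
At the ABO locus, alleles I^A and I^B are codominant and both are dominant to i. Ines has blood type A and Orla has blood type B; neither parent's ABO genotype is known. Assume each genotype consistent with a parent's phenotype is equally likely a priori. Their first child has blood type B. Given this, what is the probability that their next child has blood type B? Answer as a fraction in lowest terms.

5/12

Possible genotypes: Ines ∈ {I^A I^A, I^A i}; Orla ∈ {I^B I^B, I^B i}.
Weight each parental genotype pair by prior × P(type-B child):
  I^A i × I^B I^B: posterior weight 2/3; P(next child type B) = 1/2.
  I^A i × I^B i: posterior weight 1/3; P(next child type B) = 1/4.
Weighted sum = 5/12.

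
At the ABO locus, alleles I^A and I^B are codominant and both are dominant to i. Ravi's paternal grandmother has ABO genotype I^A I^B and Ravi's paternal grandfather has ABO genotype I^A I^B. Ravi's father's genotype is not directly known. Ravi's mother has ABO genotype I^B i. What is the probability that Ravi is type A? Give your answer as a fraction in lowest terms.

1/4

Ravi's father's ABO genotype from I^A I^B × I^A I^B: 1/4 I^A I^A, 1/2 I^A I^B, 1/4 I^B I^B.
Crossing each possibility with the mother I^B i and summing P(type A): 1/4·1/2 + 1/2·1/4 + 1/4·0 = 1/4.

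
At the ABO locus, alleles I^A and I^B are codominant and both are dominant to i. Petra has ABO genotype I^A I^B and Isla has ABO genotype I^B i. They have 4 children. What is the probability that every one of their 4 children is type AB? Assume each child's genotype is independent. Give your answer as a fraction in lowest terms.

1/256

ABO cross I^A I^B × I^B i → 1/4 A, 1/2 B, 1/4 AB.
So P(type AB) = 1/4 per child.
All 4 independent: (1/4)^4 = 1/256.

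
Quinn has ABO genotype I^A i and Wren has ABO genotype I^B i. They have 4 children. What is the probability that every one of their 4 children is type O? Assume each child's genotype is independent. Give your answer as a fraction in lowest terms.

1/256

ABO cross I^A i × I^B i → 1/4 O, 1/4 A, 1/4 B, 1/4 AB.
So P(type O) = 1/4 per child.
All 4 independent: (1/4)^4 = 1/256.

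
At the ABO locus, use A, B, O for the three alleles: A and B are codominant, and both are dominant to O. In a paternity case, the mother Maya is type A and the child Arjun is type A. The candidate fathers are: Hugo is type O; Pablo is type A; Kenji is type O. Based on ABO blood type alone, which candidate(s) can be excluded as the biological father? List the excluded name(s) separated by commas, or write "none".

A candidate is excluded only if no genotype consistent with his phenotype could produce a type A child with a type A mother.
Every candidate has at least one consistent genotype combination, so none can be excluded.

none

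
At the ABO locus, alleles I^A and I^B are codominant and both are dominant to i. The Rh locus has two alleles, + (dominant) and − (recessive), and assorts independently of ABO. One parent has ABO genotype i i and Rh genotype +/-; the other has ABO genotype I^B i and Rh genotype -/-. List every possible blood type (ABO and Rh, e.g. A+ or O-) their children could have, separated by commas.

O+, O-, B+, B-

Gametes from i i × I^B i give offspring ABO genotypes I^B i, i i, i.e. phenotypes O, B.
Rh cross +/- × -/- → phenotypes Rh+, Rh-.
Combining independently: O+, O-, B+, B-.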